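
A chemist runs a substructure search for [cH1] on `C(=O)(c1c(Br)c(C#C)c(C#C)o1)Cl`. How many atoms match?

Check the 13 heavy atoms by environment: 1× o (aromatic, H0) → no; 4× c (aromatic, H0) → no; 3× C (H0) → no; 2× C (H1) → no; 1× O (H0) → no; 1× Cl (H0) → no; 1× Br (H0) → no.
No environment satisfies the query, so 0 matching atoms.

0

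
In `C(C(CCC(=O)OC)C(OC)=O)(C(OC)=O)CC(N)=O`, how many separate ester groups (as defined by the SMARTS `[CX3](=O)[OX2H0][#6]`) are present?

3

[CX3](=O)[OX2H0][#6] is the SMARTS for an ester: a carbonyl carbon bonded to an oxygen that is itself bonded to carbon (no H on that O).
The molecule carries 3 separate instances of a methyl-ester group (-C(=O)OCH3) meeting every constraint; each maps to a distinct set of atoms, giving 3 matches.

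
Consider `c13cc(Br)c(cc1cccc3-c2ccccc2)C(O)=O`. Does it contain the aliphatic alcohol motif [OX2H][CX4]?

The pattern [OX2H][CX4] describes a hydroxyl oxygen bound to an sp3 (X4) carbon — an aliphatic alcohol.
The closest candidate here is a carboxylic acid group (-C(=O)OH), but the -OH is on a CX3 carbonyl carbon, not a CX4 carbon. No other fragment satisfies the full query, so there is no match.

No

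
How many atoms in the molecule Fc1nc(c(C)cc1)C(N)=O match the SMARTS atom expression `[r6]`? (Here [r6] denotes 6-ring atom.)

6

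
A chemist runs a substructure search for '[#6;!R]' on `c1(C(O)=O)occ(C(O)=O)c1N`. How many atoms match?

The query [#6;!R] means: carbon not in any ring.
Check the 12 heavy atoms by environment: 1× o (aromatic, in 5-ring) → no; 4× c (aromatic, in 5-ring) → no; 2× C (acyclic) → match; 4× O (acyclic) → no; 1× N (acyclic) → no.
That gives 2 matching atoms.

2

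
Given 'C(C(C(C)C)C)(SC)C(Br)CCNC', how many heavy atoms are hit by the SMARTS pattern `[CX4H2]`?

2

Check the 14 heavy atoms by environment: 5× C (H3, X4) → no; 4× C (H1, X4) → no; 2× C (H2, X4) → match; 1× Br (H0, X1) → no; 1× N (H1, X3) → no; 1× S (H0, X2) → no.
That gives 2 matching atoms.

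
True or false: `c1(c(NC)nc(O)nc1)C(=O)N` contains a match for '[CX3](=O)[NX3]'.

The pattern [CX3](=O)[NX3] describes a carbonyl carbon bonded to a trivalent nitrogen — an amide.
The molecule carries a primary amide (-C(=O)NH2), whose atoms satisfy every constraint of the query, so the pattern matches.

True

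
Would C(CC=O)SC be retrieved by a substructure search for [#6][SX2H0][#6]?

The pattern [#6][SX2H0][#6] describes an aliphatic sulfur bridging two carbons with no H on the sulfur — a thioether.
The molecule carries a methylthio ether (-SCH3), whose atoms satisfy every constraint of the query, so the pattern matches.

Yes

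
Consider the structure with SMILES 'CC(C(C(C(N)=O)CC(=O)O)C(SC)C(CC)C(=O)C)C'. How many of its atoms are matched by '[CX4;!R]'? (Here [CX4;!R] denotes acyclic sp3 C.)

12

The query [CX4;!R] means: aliphatic carbon with four total connections, not in a ring.
Check the 21 heavy atoms by environment: 12× C (X4, acyclic) → match; 1× S (X2, acyclic) → no; 3× C (X3, acyclic) → no; 3× O (X1, acyclic) → no; 1× O (X2, acyclic) → no; 1× N (X3, acyclic) → no.
That gives 12 matching atoms.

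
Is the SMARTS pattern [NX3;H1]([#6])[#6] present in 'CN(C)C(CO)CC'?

No

The pattern [NX3;H1]([#6])[#6] describes a trivalent nitrogen with one H, bonded to two carbons — a secondary amine.
The closest candidate here is a dimethylamino group (-N(CH3)2), but the nitrogen has H0, not H1. No other fragment satisfies the full query, so there is no match.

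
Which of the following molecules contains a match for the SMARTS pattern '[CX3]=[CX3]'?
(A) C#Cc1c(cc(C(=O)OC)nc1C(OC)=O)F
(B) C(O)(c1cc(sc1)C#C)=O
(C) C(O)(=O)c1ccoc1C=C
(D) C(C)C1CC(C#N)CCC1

C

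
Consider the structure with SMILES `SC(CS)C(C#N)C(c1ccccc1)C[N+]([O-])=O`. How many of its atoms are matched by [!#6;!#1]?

6

The query [!#6;!#1] means: not carbon and not hydrogen — any heteroatom.
Check the 18 heavy atoms by environment: 6× C → no; 2× S → match; 6× c (aromatic) → no; 1× N → match; 1× N (charge +1) → match; 1× O (charge -1) → match; 1× O → match.
Summing the matching environments: 2 + 1 + 1 + 1 + 1 = 6 matching atoms.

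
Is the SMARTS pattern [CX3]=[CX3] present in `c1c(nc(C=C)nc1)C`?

Yes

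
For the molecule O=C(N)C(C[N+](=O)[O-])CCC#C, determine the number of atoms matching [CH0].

The query [CH0] means: aliphatic carbon with no attached hydrogen.
Check the 12 heavy atoms by environment: 3× C (H2) → no; 2× C (H1) → no; 1× N (charge +1, H0) → no; 1× O (charge -1, H0) → no; 2× O (H0) → no; 2× C (H0) → match; 1× N (H2) → no.
That gives 2 matching atoms.

2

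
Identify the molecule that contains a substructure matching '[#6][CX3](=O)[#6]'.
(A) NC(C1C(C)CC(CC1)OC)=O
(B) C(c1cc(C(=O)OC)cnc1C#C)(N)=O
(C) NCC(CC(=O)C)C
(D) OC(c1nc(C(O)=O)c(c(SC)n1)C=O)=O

C

[#6][CX3](=O)[#6] describes a carbonyl carbon (no H) flanked by two carbons (a ketone).
(A) has a primary amide (-C(=O)NH2) but one neighbour of the carbonyl carbon is N, not C.
(B) has a primary amide (-C(=O)NH2) but one neighbour of the carbonyl carbon is N, not C.
(C) contains an acetyl/ketone group (-C(=O)CH3), which satisfies every atom and bond constraint.
(D) has a carboxylic acid group (-C(=O)OH) but one neighbour of the carbonyl carbon is O, not C.
So the answer is (C).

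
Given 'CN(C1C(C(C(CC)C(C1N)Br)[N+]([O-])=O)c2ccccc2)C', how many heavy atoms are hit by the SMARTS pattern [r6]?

12

The query [r6] means: r6 matches atoms in a six-membered ring.
Check the 22 heavy atoms by environment: 6× C (in 6-ring) → match; 6× c (aromatic, in 6-ring) → match; 2× N (acyclic) → no; 4× C (acyclic) → no; 1× Br (acyclic) → no; 1× N (charge +1, acyclic) → no; 1× O (charge -1, acyclic) → no; 1× O (acyclic) → no.
Summing the matching environments: 6 + 6 = 12 matching atoms.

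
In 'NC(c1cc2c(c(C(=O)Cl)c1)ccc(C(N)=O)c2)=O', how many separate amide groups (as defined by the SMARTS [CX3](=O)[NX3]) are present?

2

[CX3](=O)[NX3] is the SMARTS for an amide: a carbonyl carbon bonded to a trivalent nitrogen.
The molecule carries 2 separate instances of a primary amide (-C(=O)NH2) meeting every constraint; each maps to a distinct set of atoms, giving 2 matches.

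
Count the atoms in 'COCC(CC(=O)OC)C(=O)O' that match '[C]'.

The query [C] means: uppercase C matches aliphatic (non-aromatic) carbon only.
Check the 12 heavy atoms by environment: 7× C → match; 5× O → no.
That gives 7 matching atoms.

7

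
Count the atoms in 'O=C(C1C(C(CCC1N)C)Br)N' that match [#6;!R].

2

The query [#6;!R] means: carbon not in any ring.
Check the 12 heavy atoms by environment: 6× C (in 6-ring) → no; 2× N (acyclic) → no; 1× Br (acyclic) → no; 2× C (acyclic) → match; 1× O (acyclic) → no.
That gives 2 matching atoms.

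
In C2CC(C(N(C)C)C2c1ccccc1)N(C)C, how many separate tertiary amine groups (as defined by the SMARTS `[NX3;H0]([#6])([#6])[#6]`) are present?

[NX3;H0]([#6])([#6])[#6] is the SMARTS for a tertiary amine: a trivalent nitrogen with no H, bonded to three carbons.
The molecule carries 2 separate instances of a dimethylamino group (-N(CH3)2) meeting every constraint; each maps to a distinct set of atoms, giving 2 matches.

2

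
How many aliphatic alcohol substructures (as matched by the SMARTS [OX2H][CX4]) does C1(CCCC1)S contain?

0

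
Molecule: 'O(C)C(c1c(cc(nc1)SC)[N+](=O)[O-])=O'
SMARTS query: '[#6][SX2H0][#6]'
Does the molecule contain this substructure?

The pattern [#6][SX2H0][#6] describes an aliphatic sulfur bridging two carbons with no H on the sulfur — a thioether.
The molecule carries a methylthio ether (-SCH3), whose atoms satisfy every constraint of the query, so the pattern matches.

Yes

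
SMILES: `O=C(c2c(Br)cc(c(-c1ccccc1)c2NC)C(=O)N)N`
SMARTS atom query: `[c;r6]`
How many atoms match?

12

The query [c;r6] means: aromatic carbon that belongs to a six-membered ring.
Check the 21 heavy atoms by environment: 12× c (aromatic, in 6-ring) → match; 3× N (acyclic) → no; 3× C (acyclic) → no; 2× O (acyclic) → no; 1× Br (acyclic) → no.
That gives 12 matching atoms.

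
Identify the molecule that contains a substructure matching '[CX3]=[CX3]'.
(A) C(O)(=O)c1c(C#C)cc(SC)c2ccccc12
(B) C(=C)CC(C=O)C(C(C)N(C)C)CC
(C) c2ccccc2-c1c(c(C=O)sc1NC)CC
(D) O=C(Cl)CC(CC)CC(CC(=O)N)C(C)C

[CX3]=[CX3] describes a non-aromatic C=C double bond between two sp2 carbons (an alkene).
(A) has an ethynyl group (-C#CH) but the C-C bond is a triple bond, not a double bond.
(B) contains a vinyl group (-CH=CH2), which satisfies every atom and bond constraint.
(C) has an ethyl group (-CH2CH3) but its C-C bond is a single bond between CX4 carbons, not CX3=CX3.
(D) has an ethyl group (-CH2CH3) but its C-C bond is a single bond between CX4 carbons, not CX3=CX3.
So the answer is (B).

B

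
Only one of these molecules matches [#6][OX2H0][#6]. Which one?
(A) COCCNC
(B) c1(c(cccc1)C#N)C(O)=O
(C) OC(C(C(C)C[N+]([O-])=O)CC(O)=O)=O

[#6][OX2H0][#6] describes an aliphatic oxygen bridging two carbons with no H on the oxygen (an ether).
(A) contains a methoxy ether (-OCH3), which satisfies every atom and bond constraint.
(B) has a carboxylic acid group (-C(=O)OH) but the -OH oxygen has H1; the =O is OX1, not OX2.
(C) has a carboxylic acid group (-C(=O)OH) but the -OH oxygen has H1; the =O is OX1, not OX2.
So the answer is (A).

A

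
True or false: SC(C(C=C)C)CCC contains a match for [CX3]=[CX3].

True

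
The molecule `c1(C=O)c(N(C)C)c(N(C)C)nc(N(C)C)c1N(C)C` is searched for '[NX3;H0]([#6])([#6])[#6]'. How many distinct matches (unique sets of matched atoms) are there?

[NX3;H0]([#6])([#6])[#6] is the SMARTS for a tertiary amine: a trivalent nitrogen with no H, bonded to three carbons.
The molecule carries 4 separate instances of a dimethylamino group (-N(CH3)2) meeting every constraint; each maps to a distinct set of atoms, giving 4 matches.

4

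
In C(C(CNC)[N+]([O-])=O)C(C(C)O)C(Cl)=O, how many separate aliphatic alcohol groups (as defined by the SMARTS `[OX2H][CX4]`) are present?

[OX2H][CX4] is the SMARTS for an aliphatic alcohol: a hydroxyl oxygen bound to an sp3 (X4) carbon.
Exactly one fragment in the molecule meets all constraints, giving 1 match.

1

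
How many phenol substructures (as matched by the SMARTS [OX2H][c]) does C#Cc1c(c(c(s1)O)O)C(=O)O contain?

2

[OX2H][c] is the SMARTS for a phenol: a hydroxyl oxygen attached to an aromatic carbon.
The molecule carries 2 separate instances of a hydroxyl group (-OH) meeting every constraint; each maps to a distinct set of atoms, giving 2 matches.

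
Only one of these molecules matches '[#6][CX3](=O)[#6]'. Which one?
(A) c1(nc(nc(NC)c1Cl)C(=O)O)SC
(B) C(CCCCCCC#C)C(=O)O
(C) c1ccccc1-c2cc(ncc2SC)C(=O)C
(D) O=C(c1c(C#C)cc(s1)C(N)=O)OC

C

[#6][CX3](=O)[#6] describes a carbonyl carbon (no H) flanked by two carbons (a ketone).
(A) has a carboxylic acid group (-C(=O)OH) but one neighbour of the carbonyl carbon is O, not C.
(B) has a carboxylic acid group (-C(=O)OH) but one neighbour of the carbonyl carbon is O, not C.
(C) contains an acetyl/ketone group (-C(=O)CH3), which satisfies every atom and bond constraint.
(D) has a methyl-ester group (-C(=O)OCH3) but one neighbour of the carbonyl carbon is O, not C.
So the answer is (C).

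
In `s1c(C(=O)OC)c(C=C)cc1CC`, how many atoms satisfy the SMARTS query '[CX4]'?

The query [CX4] means: C with X4: aliphatic carbon with exactly 4 total connections (bonds + H).
Check the 13 heavy atoms by environment: 1× s (aromatic, X2) → no; 4× c (aromatic, X3) → no; 3× C (X3) → no; 3× C (X4) → match; 1× O (X1) → no; 1× O (X2) → no.
That gives 3 matching atoms.

3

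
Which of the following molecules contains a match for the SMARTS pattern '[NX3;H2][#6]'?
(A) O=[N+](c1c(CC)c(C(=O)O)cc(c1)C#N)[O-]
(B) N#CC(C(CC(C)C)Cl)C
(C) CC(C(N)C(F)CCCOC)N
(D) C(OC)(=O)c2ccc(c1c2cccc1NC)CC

C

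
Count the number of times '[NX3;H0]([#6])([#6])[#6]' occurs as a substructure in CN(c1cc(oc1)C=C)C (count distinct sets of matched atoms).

[NX3;H0]([#6])([#6])[#6] is the SMARTS for a tertiary amine: a trivalent nitrogen with no H, bonded to three carbons.
Exactly one fragment in the molecule meets all constraints, giving 1 match.

1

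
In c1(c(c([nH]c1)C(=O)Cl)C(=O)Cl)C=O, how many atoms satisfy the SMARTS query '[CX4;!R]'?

0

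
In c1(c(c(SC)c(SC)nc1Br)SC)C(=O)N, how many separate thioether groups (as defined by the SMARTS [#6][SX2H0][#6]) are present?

3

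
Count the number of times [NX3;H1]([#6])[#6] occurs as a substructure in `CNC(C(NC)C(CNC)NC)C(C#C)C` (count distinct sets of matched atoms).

4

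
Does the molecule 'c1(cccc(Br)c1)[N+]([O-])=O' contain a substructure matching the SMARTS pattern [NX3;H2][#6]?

No

The pattern [NX3;H2][#6] describes a trivalent nitrogen with two H attached to carbon — a primary amine.
The closest candidate here is a nitro group (-[N+](=O)[O-]), but the nitrogen is [N+] with no H, not NX3H2. No other fragment satisfies the full query, so there is no match.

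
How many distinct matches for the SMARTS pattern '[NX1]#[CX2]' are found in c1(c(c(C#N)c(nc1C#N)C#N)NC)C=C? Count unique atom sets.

3

[NX1]#[CX2] is the SMARTS for a nitrile: a nitrogen triple-bonded to a two-connected carbon.
The molecule carries 3 separate instances of a nitrile (-C#N) meeting every constraint; each maps to a distinct set of atoms, giving 3 matches.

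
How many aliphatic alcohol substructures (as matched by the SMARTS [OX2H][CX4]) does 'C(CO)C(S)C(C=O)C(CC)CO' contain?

[OX2H][CX4] is the SMARTS for an aliphatic alcohol: a hydroxyl oxygen bound to an sp3 (X4) carbon.
The molecule carries 2 separate instances of a hydroxyl group (-OH) meeting every constraint; each maps to a distinct set of atoms, giving 2 matches.

2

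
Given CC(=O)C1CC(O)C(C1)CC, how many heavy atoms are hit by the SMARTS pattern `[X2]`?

1

The query [X2] means: any atom with exactly two total connections (bonds + H).
Check the 11 heavy atoms by environment: 8× C (X4) → no; 1× C (X3) → no; 1× O (X1) → no; 1× O (X2) → match.
That gives 1 matching atom.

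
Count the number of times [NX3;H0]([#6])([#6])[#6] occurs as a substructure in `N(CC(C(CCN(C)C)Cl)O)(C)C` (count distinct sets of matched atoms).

2

[NX3;H0]([#6])([#6])[#6] is the SMARTS for a tertiary amine: a trivalent nitrogen with no H, bonded to three carbons.
The molecule carries 2 separate instances of a dimethylamino group (-N(CH3)2) meeting every constraint; each maps to a distinct set of atoms, giving 2 matches.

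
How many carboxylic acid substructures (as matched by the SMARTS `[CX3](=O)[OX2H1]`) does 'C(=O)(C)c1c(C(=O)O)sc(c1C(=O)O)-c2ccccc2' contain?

[CX3](=O)[OX2H1] is the SMARTS for a carboxylic acid: an sp2 carbon double-bonded to O and single-bonded to an -OH oxygen.
The molecule carries 2 separate instances of a carboxylic acid group (-C(=O)OH) meeting every constraint; each maps to a distinct set of atoms, giving 2 matches.

2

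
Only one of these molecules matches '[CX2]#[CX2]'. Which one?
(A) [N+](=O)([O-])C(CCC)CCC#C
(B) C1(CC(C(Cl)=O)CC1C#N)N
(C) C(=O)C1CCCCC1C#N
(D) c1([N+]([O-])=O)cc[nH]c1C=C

A

[CX2]#[CX2] describes a carbon-carbon triple bond (an alkyne).
(A) contains an ethynyl group (-C#CH), which satisfies every atom and bond constraint.
(B) has a nitrile (-C#N) but the triple bond is C#N, not C#C.
(C) has a nitrile (-C#N) but the triple bond is C#N, not C#C.
(D) has a vinyl group (-CH=CH2) but the C=C is a double bond; both carbons are CX3, not CX2.
So the answer is (A).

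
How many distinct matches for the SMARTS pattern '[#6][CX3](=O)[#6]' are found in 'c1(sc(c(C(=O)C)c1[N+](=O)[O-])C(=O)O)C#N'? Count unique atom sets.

[#6][CX3](=O)[#6] is the SMARTS for a ketone: a carbonyl carbon (no H) flanked by two carbons.
Exactly one fragment in the molecule meets all constraints, giving 1 match.

1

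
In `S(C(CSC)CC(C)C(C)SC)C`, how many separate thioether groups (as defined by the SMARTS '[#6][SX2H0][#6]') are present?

3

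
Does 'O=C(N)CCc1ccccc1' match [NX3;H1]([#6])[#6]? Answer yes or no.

No

The pattern [NX3;H1]([#6])[#6] describes a trivalent nitrogen with one H, bonded to two carbons — a secondary amine.
The closest candidate here is a primary amide (-C(=O)NH2), but the -C(=O)NH2 nitrogen has H2, not H1. No other fragment satisfies the full query, so there is no match.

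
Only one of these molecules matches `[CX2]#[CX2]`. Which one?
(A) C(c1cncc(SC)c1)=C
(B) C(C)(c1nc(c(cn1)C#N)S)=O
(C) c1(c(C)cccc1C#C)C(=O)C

C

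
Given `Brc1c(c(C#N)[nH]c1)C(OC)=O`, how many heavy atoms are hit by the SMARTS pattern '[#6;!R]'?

Check the 12 heavy atoms by environment: 1× n (aromatic, in 5-ring) → no; 4× c (aromatic, in 5-ring) → no; 1× Br (acyclic) → no; 3× C (acyclic) → match; 2× O (acyclic) → no; 1× N (acyclic) → no.
That gives 3 matching atoms.

3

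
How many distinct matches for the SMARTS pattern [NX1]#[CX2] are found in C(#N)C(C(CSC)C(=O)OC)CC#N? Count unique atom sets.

2

[NX1]#[CX2] is the SMARTS for a nitrile: a nitrogen triple-bonded to a two-connected carbon.
The molecule carries 2 separate instances of a nitrile (-C#N) meeting every constraint; each maps to a distinct set of atoms, giving 2 matches.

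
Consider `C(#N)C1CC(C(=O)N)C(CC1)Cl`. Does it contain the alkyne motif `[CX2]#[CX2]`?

No

The pattern [CX2]#[CX2] describes a carbon-carbon triple bond — an alkyne.
The closest candidate here is a nitrile (-C#N), but the triple bond is C#N, not C#C. No other fragment satisfies the full query, so there is no match.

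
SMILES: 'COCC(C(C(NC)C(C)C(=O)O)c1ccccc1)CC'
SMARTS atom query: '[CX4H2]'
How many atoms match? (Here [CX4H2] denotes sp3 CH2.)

2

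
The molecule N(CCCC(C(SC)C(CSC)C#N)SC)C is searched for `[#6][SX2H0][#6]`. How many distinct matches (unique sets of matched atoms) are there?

[#6][SX2H0][#6] is the SMARTS for a thioether: an aliphatic sulfur bridging two carbons with no H on the sulfur.
The molecule carries 3 separate instances of a methylthio ether (-SCH3) meeting every constraint; each maps to a distinct set of atoms, giving 3 matches.

3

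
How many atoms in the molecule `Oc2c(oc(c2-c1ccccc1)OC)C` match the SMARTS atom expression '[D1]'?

3

The query [D1] means: atom with exactly one heavy-atom neighbour (degree 1).
Check the 15 heavy atoms by environment: 1× o (aromatic, D2) → no; 5× c (aromatic, D3) → no; 1× O (D1) → match; 2× C (D1) → match; 5× c (aromatic, D2) → no; 1× O (D2) → no.
Summing the matching environments: 1 + 2 = 3 matching atoms.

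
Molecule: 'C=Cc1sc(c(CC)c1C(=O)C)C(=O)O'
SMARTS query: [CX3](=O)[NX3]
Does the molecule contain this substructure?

No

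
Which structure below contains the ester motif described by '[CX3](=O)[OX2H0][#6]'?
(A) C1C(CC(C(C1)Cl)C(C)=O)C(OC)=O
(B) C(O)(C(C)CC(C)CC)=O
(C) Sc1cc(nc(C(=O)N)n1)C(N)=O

A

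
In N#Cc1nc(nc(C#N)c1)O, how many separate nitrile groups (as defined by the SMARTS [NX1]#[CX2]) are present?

2

[NX1]#[CX2] is the SMARTS for a nitrile: a nitrogen triple-bonded to a two-connected carbon.
The molecule carries 2 separate instances of a nitrile (-C#N) meeting every constraint; each maps to a distinct set of atoms, giving 2 matches.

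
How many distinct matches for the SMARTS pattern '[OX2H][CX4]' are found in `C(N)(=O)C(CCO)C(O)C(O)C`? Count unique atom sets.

[OX2H][CX4] is the SMARTS for an aliphatic alcohol: a hydroxyl oxygen bound to an sp3 (X4) carbon.
The molecule carries 3 separate instances of a hydroxyl group (-OH) meeting every constraint; each maps to a distinct set of atoms, giving 3 matches.

3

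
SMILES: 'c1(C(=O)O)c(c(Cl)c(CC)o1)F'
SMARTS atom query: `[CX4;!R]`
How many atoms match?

The query [CX4;!R] means: aliphatic carbon with four total connections, not in a ring.
Check the 12 heavy atoms by environment: 1× o (aromatic, X2, in 5-ring) → no; 4× c (aromatic, X3, in 5-ring) → no; 1× F (X1, acyclic) → no; 1× Cl (X1, acyclic) → no; 2× C (X4, acyclic) → match; 1× C (X3, acyclic) → no; 1× O (X1, acyclic) → no; 1× O (X2, acyclic) → no.
That gives 2 matching atoms.

2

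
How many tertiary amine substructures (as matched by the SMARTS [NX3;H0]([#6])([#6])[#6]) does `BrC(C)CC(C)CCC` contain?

0

[NX3;H0]([#6])([#6])[#6] is the SMARTS for a tertiary amine: a trivalent nitrogen with no H, bonded to three carbons.
No fragment in the molecule satisfies every constraint, giving 0 matches.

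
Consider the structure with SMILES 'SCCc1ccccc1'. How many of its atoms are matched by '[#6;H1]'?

5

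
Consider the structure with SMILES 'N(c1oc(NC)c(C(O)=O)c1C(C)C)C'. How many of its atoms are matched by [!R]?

10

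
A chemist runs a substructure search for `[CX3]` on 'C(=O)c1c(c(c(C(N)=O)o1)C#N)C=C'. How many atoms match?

4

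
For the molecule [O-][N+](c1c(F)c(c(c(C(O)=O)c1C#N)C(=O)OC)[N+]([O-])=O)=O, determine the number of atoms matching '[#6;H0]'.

The query [#6;H0] means: any carbon with no attached hydrogen.
Check the 22 heavy atoms by environment: 6× c (aromatic, H0) → match; 2× N (charge +1, H0) → no; 2× O (charge -1, H0) → no; 5× O (H0) → no; 3× C (H0) → match; 1× O (H1) → no; 1× C (H3) → no; 1× F (H0) → no; 1× N (H0) → no.
Summing the matching environments: 6 + 3 = 9 matching atoms.

9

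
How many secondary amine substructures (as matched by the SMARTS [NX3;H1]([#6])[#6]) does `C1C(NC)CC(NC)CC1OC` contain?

2

[NX3;H1]([#6])[#6] is the SMARTS for a secondary amine: a trivalent nitrogen with one H, bonded to two carbons.
The molecule carries 2 separate instances of an N-methylamino group (-NHCH3) meeting every constraint; each maps to a distinct set of atoms, giving 2 matches.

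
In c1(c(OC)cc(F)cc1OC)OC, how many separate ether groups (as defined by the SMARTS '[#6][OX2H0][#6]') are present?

[#6][OX2H0][#6] is the SMARTS for an ether: an aliphatic oxygen bridging two carbons with no H on the oxygen.
The molecule carries 3 separate instances of a methoxy ether (-OCH3) meeting every constraint; each maps to a distinct set of atoms, giving 3 matches.

3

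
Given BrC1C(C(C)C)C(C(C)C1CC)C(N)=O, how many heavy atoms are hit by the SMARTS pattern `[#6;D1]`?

Check the 15 heavy atoms by environment: 7× C (D3) → no; 4× C (D1) → match; 1× Br (D1) → no; 1× C (D2) → no; 1× O (D1) → no; 1× N (D1) → no.
That gives 4 matching atoms.

4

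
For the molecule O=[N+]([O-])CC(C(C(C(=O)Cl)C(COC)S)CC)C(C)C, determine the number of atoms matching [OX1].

3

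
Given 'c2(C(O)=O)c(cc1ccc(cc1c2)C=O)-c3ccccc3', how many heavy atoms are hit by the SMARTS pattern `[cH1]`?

10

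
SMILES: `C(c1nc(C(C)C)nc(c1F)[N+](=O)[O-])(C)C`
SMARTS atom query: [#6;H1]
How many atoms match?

2

Check the 16 heavy atoms by environment: 2× n (aromatic, H0) → no; 4× c (aromatic, H0) → no; 2× C (H1) → match; 4× C (H3) → no; 1× N (charge +1, H0) → no; 1× O (charge -1, H0) → no; 1× O (H0) → no; 1× F (H0) → no.
That gives 2 matching atoms.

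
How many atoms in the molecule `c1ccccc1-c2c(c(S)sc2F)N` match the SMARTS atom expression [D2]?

6

Check the 14 heavy atoms by environment: 1× s (aromatic, D2) → match; 5× c (aromatic, D3) → no; 1× F (D1) → no; 1× S (D1) → no; 5× c (aromatic, D2) → match; 1× N (D1) → no.
Summing the matching environments: 1 + 5 = 6 matching atoms.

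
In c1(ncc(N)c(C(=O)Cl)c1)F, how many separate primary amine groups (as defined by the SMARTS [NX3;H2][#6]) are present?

[NX3;H2][#6] is the SMARTS for a primary amine: a trivalent nitrogen with two H attached to carbon.
Exactly one fragment in the molecule meets all constraints, giving 1 match.

1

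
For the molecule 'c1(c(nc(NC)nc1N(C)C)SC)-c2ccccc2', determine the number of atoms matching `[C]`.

4

The query [C] means: uppercase C matches aliphatic (non-aromatic) carbon only.
Check the 19 heavy atoms by environment: 2× n (aromatic) → no; 10× c (aromatic) → no; 1× S → no; 4× C → match; 2× N → no.
That gives 4 matching atoms.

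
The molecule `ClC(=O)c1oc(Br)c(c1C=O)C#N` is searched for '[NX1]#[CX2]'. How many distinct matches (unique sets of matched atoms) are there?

[NX1]#[CX2] is the SMARTS for a nitrile: a nitrogen triple-bonded to a two-connected carbon.
Exactly one fragment in the molecule meets all constraints, giving 1 match.

1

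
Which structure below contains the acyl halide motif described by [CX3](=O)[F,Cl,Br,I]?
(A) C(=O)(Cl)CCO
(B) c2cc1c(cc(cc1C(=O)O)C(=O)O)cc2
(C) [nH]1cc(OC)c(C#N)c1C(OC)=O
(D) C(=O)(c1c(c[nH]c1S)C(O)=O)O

[CX3](=O)[F,Cl,Br,I] describes a carbonyl carbon bonded to a halogen (an acyl halide).
(A) contains an acyl chloride (-C(=O)Cl), which satisfies every atom and bond constraint.
(B) has a carboxylic acid group (-C(=O)OH) but the carbonyl is bonded to -OH, not to a halogen.
(C) has a methyl-ester group (-C(=O)OCH3) but the carbonyl is bonded to -O-C, not to a halogen.
(D) has a carboxylic acid group (-C(=O)OH) but the carbonyl is bonded to -OH, not to a halogen.
So the answer is (A).

A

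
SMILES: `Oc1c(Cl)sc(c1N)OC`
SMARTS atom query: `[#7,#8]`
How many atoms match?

The query [#7,#8] means: nitrogen or oxygen (comma = OR).
Check the 10 heavy atoms by environment: 1× s (aromatic) → no; 4× c (aromatic) → no; 2× O → match; 1× N → match; 1× Cl → no; 1× C → no.
Summing the matching environments: 2 + 1 = 3 matching atoms.

3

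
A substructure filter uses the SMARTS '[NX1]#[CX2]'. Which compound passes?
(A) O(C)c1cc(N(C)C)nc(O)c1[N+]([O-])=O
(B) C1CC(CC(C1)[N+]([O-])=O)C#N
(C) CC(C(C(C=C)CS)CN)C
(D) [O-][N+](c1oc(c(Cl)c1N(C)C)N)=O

[NX1]#[CX2] describes a nitrogen triple-bonded to a two-connected carbon (a nitrile).
(A) has a nitro group (-[N+](=O)[O-]) but there is no C#N triple bond.
(B) contains a nitrile (-C#N), which satisfies every atom and bond constraint.
(C) has a primary amino group (-NH2) but the nitrogen is NX3 (three connections), not NX1 triple-bonded.
(D) has a nitro group (-[N+](=O)[O-]) but there is no C#N triple bond.
So the answer is (B).

B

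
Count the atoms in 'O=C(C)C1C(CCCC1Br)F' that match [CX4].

Check the 11 heavy atoms by environment: 7× C (X4) → match; 1× Br (X1) → no; 1× C (X3) → no; 1× O (X1) → no; 1× F (X1) → no.
That gives 7 matching atoms.

7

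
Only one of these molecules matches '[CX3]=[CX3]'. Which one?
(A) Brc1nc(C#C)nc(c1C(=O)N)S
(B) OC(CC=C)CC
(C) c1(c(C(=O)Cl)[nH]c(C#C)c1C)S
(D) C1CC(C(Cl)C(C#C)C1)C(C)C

[CX3]=[CX3] describes a non-aromatic C=C double bond between two sp2 carbons (an alkene).
(A) has an ethynyl group (-C#CH) but the C-C bond is a triple bond, not a double bond.
(B) contains a vinyl group (-CH=CH2), which satisfies every atom and bond constraint.
(C) has an ethynyl group (-C#CH) but the C-C bond is a triple bond, not a double bond.
(D) has an ethynyl group (-C#CH) but the C-C bond is a triple bond, not a double bond.
So the answer is (B).

B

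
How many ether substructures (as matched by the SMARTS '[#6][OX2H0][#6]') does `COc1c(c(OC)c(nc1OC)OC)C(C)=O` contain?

4

[#6][OX2H0][#6] is the SMARTS for an ether: an aliphatic oxygen bridging two carbons with no H on the oxygen.
The molecule carries 4 separate instances of a methoxy ether (-OCH3) meeting every constraint; each maps to a distinct set of atoms, giving 4 matches.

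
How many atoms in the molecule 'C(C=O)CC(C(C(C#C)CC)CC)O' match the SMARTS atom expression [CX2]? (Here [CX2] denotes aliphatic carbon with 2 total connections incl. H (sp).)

The query [CX2] means: C with X2: aliphatic carbon with exactly 2 total connections.
Check the 14 heavy atoms by environment: 9× C (X4) → no; 1× C (X3) → no; 1× O (X1) → no; 1× O (X2) → no; 2× C (X2) → match.
That gives 2 matching atoms.

2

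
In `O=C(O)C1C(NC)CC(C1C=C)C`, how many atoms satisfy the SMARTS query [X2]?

1

The query [X2] means: any atom with exactly two total connections (bonds + H).
Check the 13 heavy atoms by environment: 7× C (X4) → no; 3× C (X3) → no; 1× O (X1) → no; 1× O (X2) → match; 1× N (X3) → no.
That gives 1 matching atom.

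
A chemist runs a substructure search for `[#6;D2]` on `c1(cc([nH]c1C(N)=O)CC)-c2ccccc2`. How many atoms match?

7

Check the 16 heavy atoms by environment: 1× n (aromatic, D2) → no; 4× c (aromatic, D3) → no; 6× c (aromatic, D2) → match; 1× C (D3) → no; 1× O (D1) → no; 1× N (D1) → no; 1× C (D2) → match; 1× C (D1) → no.
Summing the matching environments: 6 + 1 = 7 matching atoms.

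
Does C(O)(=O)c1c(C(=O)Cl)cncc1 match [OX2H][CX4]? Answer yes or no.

No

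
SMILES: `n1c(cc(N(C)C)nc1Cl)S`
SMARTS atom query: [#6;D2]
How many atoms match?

1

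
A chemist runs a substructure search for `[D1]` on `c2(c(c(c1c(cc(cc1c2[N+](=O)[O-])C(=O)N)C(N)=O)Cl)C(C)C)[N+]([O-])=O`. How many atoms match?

Check the 26 heavy atoms by environment: 8× c (aromatic, D3) → no; 2× c (aromatic, D2) → no; 2× N (charge +1, D3) → no; 2× O (charge -1, D1) → match; 4× O (D1) → match; 3× C (D3) → no; 2× N (D1) → match; 2× C (D1) → match; 1× Cl (D1) → match.
Summing the matching environments: 2 + 4 + 2 + 2 + 1 = 11 matching atoms.

11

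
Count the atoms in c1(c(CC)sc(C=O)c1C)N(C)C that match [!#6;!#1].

The query [!#6;!#1] means: not carbon and not hydrogen — any heteroatom.
Check the 13 heavy atoms by environment: 1× s (aromatic) → match; 4× c (aromatic) → no; 6× C → no; 1× O → match; 1× N → match.
Summing the matching environments: 1 + 1 + 1 = 3 matching atoms.

3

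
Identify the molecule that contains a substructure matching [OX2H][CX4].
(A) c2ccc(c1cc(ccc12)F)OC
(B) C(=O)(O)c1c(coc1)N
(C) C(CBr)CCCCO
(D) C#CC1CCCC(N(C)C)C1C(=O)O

[OX2H][CX4] describes a hydroxyl oxygen bound to an sp3 (X4) carbon (an aliphatic alcohol).
(A) has a methoxy ether (-OCH3) but the oxygen has H0 (ether), not H1.
(B) has a carboxylic acid group (-C(=O)OH) but the -OH is on a CX3 carbonyl carbon, not a CX4 carbon.
(C) contains a hydroxyl group (-OH), which satisfies every atom and bond constraint.
(D) has a carboxylic acid group (-C(=O)OH) but the -OH is on a CX3 carbonyl carbon, not a CX4 carbon.
So the answer is (C).

C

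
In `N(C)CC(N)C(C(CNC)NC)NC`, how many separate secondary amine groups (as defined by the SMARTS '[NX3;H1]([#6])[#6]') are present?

4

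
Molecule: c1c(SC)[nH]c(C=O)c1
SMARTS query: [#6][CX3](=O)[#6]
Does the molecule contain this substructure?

The pattern [#6][CX3](=O)[#6] describes a carbonyl carbon (no H) flanked by two carbons — a ketone.
The closest candidate here is an aldehyde (-CHO), but the carbonyl carbon has H1, so it is not flanked by two carbons. No other fragment satisfies the full query, so there is no match.

No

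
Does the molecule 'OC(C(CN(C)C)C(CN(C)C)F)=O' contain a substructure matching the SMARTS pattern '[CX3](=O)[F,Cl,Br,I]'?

The pattern [CX3](=O)[F,Cl,Br,I] describes a carbonyl carbon bonded to a halogen — an acyl halide.
The closest candidate here is a carboxylic acid group (-C(=O)OH), but the carbonyl is bonded to -OH, not to a halogen. No other fragment satisfies the full query, so there is no match.

No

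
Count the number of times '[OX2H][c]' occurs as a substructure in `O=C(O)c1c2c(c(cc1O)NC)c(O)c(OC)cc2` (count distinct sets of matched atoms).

2

[OX2H][c] is the SMARTS for a phenol: a hydroxyl oxygen attached to an aromatic carbon.
The molecule carries 2 separate instances of a hydroxyl group (-OH) meeting every constraint; each maps to a distinct set of atoms, giving 2 matches.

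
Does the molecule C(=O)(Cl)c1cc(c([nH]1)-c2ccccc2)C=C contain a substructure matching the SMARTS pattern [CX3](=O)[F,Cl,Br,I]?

Yes

The pattern [CX3](=O)[F,Cl,Br,I] describes a carbonyl carbon bonded to a halogen — an acyl halide.
The molecule carries an acyl chloride (-C(=O)Cl), whose atoms satisfy every constraint of the query, so the pattern matches.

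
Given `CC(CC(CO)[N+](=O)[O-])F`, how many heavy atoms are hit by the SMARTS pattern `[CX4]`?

5

The query [CX4] means: C with X4: aliphatic carbon with exactly 4 total connections (bonds + H).
Check the 10 heavy atoms by environment: 5× C (X4) → match; 1× O (X2) → no; 1× N (charge +1, X3) → no; 1× O (charge -1, X1) → no; 1× O (X1) → no; 1× F (X1) → no.
That gives 5 matching atoms.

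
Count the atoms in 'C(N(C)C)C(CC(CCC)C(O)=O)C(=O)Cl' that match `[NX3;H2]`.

0

The query [NX3;H2] means: aliphatic N with 3 total connections, two of them H — an -NH2 nitrogen (amine or amide).
Check the 16 heavy atoms by environment: 4× C (H2, X4) → no; 2× C (H1, X4) → no; 3× C (H3, X4) → no; 1× N (H0, X3) → no; 2× C (H0, X3) → no; 2× O (H0, X1) → no; 1× Cl (H0, X1) → no; 1× O (H1, X2) → no.
No environment satisfies the query, so 0 matching atoms.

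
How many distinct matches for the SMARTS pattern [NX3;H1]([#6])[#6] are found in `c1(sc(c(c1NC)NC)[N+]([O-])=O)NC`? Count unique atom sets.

[NX3;H1]([#6])[#6] is the SMARTS for a secondary amine: a trivalent nitrogen with one H, bonded to two carbons.
The molecule carries 3 separate instances of an N-methylamino group (-NHCH3) meeting every constraint; each maps to a distinct set of atoms, giving 3 matches.

3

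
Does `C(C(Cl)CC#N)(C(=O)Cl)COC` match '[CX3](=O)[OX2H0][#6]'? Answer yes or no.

No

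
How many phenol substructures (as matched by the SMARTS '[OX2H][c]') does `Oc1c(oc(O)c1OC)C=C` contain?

2

[OX2H][c] is the SMARTS for a phenol: a hydroxyl oxygen attached to an aromatic carbon.
The molecule carries 2 separate instances of a hydroxyl group (-OH) meeting every constraint; each maps to a distinct set of atoms, giving 2 matches.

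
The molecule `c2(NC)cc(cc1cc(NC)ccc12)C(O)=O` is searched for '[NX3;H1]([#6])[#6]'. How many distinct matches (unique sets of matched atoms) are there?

2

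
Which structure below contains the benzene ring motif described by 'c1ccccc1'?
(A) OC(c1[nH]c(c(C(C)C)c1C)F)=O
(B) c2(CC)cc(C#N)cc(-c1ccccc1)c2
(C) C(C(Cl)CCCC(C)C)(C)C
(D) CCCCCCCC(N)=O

B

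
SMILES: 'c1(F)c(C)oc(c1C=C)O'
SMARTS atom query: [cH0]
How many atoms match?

4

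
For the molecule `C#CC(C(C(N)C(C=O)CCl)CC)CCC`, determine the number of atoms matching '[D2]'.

The query [D2] means: atom with exactly two heavy-atom neighbours.
Check the 16 heavy atoms by environment: 6× C (D2) → match; 4× C (D3) → no; 3× C (D1) → no; 1× N (D1) → no; 1× Cl (D1) → no; 1× O (D1) → no.
That gives 6 matching atoms.

6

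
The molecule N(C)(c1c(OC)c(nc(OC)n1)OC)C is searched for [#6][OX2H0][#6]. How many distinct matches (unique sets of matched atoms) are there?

3

[#6][OX2H0][#6] is the SMARTS for an ether: an aliphatic oxygen bridging two carbons with no H on the oxygen.
The molecule carries 3 separate instances of a methoxy ether (-OCH3) meeting every constraint; each maps to a distinct set of atoms, giving 3 matches.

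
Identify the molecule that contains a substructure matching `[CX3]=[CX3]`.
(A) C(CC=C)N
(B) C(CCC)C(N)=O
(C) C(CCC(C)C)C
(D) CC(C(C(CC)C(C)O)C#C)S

[CX3]=[CX3] describes a non-aromatic C=C double bond between two sp2 carbons (an alkene).
(A) contains a vinyl group (-CH=CH2), which satisfies every atom and bond constraint.
(B) has an ethyl group (-CH2CH3) but its C-C bond is a single bond between CX4 carbons, not CX3=CX3.
(C) has an ethyl group (-CH2CH3) but its C-C bond is a single bond between CX4 carbons, not CX3=CX3.
(D) has an ethynyl group (-C#CH) but the C-C bond is a triple bond, not a double bond.
So the answer is (A).

A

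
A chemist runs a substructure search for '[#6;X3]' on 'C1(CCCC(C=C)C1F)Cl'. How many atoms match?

2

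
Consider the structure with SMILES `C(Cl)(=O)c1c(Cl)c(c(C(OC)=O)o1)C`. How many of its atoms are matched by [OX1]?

Check the 14 heavy atoms by environment: 1× o (aromatic, X2) → no; 4× c (aromatic, X3) → no; 2× Cl (X1) → no; 2× C (X3) → no; 2× O (X1) → match; 1× O (X2) → no; 2× C (X4) → no.
That gives 2 matching atoms.

2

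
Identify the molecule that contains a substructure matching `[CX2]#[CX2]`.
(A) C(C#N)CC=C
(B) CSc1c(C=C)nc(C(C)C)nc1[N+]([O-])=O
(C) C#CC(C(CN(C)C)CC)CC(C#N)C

C

[CX2]#[CX2] describes a carbon-carbon triple bond (an alkyne).
(A) has a nitrile (-C#N) but the triple bond is C#N, not C#C.
(B) has a vinyl group (-CH=CH2) but the C=C is a double bond; both carbons are CX3, not CX2.
(C) contains an ethynyl group (-C#CH), which satisfies every atom and bond constraint.
So the answer is (C).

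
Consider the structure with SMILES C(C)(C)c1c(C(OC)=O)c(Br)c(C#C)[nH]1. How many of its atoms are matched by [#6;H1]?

The query [#6;H1] means: any carbon bearing exactly one hydrogen.
Check the 15 heavy atoms by environment: 1× n (aromatic, H1) → no; 4× c (aromatic, H0) → no; 1× Br (H0) → no; 2× C (H0) → no; 2× O (H0) → no; 3× C (H3) → no; 2× C (H1) → match.
That gives 2 matching atoms.

2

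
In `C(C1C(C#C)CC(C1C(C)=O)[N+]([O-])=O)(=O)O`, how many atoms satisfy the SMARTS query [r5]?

5

The query [r5] means: r5 matches atoms in a five-membered ring.
Check the 16 heavy atoms by environment: 5× C (in 5-ring) → match; 1× N (charge +1, acyclic) → no; 1× O (charge -1, acyclic) → no; 4× O (acyclic) → no; 5× C (acyclic) → no.
That gives 5 matching atoms.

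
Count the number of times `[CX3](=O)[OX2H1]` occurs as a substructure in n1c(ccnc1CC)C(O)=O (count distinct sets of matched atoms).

1

[CX3](=O)[OX2H1] is the SMARTS for a carboxylic acid: an sp2 carbon double-bonded to O and single-bonded to an -OH oxygen.
Exactly one fragment in the molecule meets all constraints, giving 1 match.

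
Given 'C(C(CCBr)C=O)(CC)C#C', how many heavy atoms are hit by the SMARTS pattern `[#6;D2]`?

Check the 11 heavy atoms by environment: 5× C (D2) → match; 2× C (D3) → no; 2× C (D1) → no; 1× O (D1) → no; 1× Br (D1) → no.
That gives 5 matching atoms.

5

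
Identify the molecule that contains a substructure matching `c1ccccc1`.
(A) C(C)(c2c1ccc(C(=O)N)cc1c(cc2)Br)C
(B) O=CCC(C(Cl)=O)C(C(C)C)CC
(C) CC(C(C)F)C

A

c1ccccc1 describes six aromatic carbons in a ring (a benzene ring).
(A) contains the required atom environment, so the pattern matches.
(B) has a methyl group (-CH3) but no six-membered all-carbon aromatic ring is present.
(C) has a methyl group (-CH3) but no six-membered all-carbon aromatic ring is present.
So the answer is (A).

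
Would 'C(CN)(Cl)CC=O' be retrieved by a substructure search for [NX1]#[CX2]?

No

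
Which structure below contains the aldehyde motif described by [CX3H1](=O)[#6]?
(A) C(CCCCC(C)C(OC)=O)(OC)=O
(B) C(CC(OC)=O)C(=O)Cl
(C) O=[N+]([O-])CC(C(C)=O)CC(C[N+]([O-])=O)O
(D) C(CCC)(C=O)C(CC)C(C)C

D

[CX3H1](=O)[#6] describes an sp2 carbon with one H, double-bonded to O and single-bonded to carbon (an aldehyde).
(A) has a methyl-ester group (-C(=O)OCH3) but the carbonyl carbon has H0, not H1.
(B) has a methyl-ester group (-C(=O)OCH3) but the carbonyl carbon has H0, not H1.
(C) has an acetyl/ketone group (-C(=O)CH3) but the carbonyl carbon has H0 (two carbon neighbours), not H1.
(D) contains an aldehyde (-CHO), which satisfies every atom and bond constraint.
So the answer is (D).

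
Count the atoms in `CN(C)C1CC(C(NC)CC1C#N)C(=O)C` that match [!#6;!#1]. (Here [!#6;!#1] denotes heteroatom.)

4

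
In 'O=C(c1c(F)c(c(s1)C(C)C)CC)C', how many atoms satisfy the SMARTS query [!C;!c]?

The query [!C;!c] means: neither aliphatic nor aromatic carbon — same as [!#6].
Check the 14 heavy atoms by environment: 1× s (aromatic) → match; 4× c (aromatic) → no; 7× C → no; 1× O → match; 1× F → match.
Summing the matching environments: 1 + 1 + 1 = 3 matching atoms.

3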